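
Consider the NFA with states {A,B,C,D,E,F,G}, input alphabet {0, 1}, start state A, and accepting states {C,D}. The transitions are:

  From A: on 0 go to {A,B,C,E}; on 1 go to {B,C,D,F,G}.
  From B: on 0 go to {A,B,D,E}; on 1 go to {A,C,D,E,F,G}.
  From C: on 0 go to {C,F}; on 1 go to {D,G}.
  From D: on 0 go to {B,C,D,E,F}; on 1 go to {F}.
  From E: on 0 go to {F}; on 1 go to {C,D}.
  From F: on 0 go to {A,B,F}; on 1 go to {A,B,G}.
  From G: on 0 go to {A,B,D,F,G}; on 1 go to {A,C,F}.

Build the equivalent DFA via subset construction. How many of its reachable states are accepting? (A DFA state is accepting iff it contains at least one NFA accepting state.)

Start state of the DFA: {A}.
{A} --0--> {A,B,C,E}  [new]
{A} --1--> {B,C,D,F,G}  [new]
{A,B,C,E} --0--> {A,B,C,D,E,F}  [new]
{A,B,C,E} --1--> {A,B,C,D,E,F,G}  [new]
{B,C,D,F,G} --0--> {A,B,C,D,E,F,G}  [seen]
{B,C,D,F,G} --1--> {A,B,C,D,E,F,G}  [seen]
{A,B,C,D,E,F} --0--> {A,B,C,D,E,F}  [seen]
{A,B,C,D,E,F} --1--> {A,B,C,D,E,F,G}  [seen]
{A,B,C,D,E,F,G} --0--> {A,B,C,D,E,F,G}  [seen]
{A,B,C,D,E,F,G} --1--> {A,B,C,D,E,F,G}  [seen]
Reachable DFA states: {A}, {A,B,C,E}, {B,C,D,F,G}, {A,B,C,D,E,F}, {A,B,C,D,E,F,G}.
Accepting DFA states (contain an NFA accepting state): {A,B,C,E}, {B,C,D,F,G}, {A,B,C,D,E,F}, {A,B,C,D,E,F,G}.

4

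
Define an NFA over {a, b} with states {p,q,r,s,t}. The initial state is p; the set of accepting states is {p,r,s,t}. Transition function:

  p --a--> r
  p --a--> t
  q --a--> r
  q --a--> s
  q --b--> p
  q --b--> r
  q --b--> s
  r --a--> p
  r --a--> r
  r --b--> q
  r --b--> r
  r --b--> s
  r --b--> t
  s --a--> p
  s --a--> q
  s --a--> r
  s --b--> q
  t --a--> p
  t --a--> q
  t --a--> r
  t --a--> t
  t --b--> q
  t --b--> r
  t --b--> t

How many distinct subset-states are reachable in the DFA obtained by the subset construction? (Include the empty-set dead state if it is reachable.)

6

Start state of the DFA: {p}.
{p} --a--> {r,t}  [new]
{p} --b--> ∅  [new]
{r,t} --a--> {p,q,r,t}  [new]
{r,t} --b--> {q,r,s,t}  [new]
∅ --a--> ∅  [seen]
∅ --b--> ∅  [seen]
{p,q,r,t} --a--> {p,q,r,s,t}  [new]
{p,q,r,t} --b--> {p,q,r,s,t}  [seen]
{q,r,s,t} --a--> {p,q,r,s,t}  [seen]
{q,r,s,t} --b--> {p,q,r,s,t}  [seen]
{p,q,r,s,t} --a--> {p,q,r,s,t}  [seen]
{p,q,r,s,t} --b--> {p,q,r,s,t}  [seen]
Reachable DFA states: {p}, {r,t}, ∅, {p,q,r,t}, {q,r,s,t}, {p,q,r,s,t}.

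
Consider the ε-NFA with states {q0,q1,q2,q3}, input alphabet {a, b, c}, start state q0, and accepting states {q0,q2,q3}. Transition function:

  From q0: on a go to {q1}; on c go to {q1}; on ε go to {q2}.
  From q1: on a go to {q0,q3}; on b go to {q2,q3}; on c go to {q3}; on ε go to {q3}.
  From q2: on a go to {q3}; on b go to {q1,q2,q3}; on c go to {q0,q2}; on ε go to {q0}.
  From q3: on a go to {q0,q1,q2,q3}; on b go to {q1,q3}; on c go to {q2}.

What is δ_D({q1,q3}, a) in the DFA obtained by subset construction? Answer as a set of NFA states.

{q0,q1,q2,q3}

δ(q1,a) = {q0,q3}; δ(q3,a) = {q0,q1,q2,q3}.
Union: {q0,q1,q2,q3}.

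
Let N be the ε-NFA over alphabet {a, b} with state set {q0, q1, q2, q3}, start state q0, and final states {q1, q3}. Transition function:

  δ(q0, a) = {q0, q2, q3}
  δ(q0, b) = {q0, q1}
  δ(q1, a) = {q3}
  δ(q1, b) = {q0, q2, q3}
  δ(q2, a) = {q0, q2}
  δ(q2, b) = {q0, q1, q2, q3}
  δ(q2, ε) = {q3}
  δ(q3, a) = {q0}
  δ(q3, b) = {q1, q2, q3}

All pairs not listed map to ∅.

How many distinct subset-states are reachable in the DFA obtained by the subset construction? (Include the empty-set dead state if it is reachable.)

Start state of the DFA: {q0} (ε-closure of the NFA start).
{q0} --a--> {q0, q2, q3}  [new]
{q0} --b--> {q0, q1}  [new]
{q0, q2, q3} --a--> {q0, q2, q3}  [seen]
{q0, q2, q3} --b--> {q0, q1, q2, q3}  [new]
{q0, q1} --a--> {q0, q2, q3}  [seen]
{q0, q1} --b--> {q0, q1, q2, q3}  [seen]
{q0, q1, q2, q3} --a--> {q0, q2, q3}  [seen]
{q0, q1, q2, q3} --b--> {q0, q1, q2, q3}  [seen]
Reachable DFA states: {q0}, {q0, q2, q3}, {q0, q1}, {q0, q1, q2, q3}.

4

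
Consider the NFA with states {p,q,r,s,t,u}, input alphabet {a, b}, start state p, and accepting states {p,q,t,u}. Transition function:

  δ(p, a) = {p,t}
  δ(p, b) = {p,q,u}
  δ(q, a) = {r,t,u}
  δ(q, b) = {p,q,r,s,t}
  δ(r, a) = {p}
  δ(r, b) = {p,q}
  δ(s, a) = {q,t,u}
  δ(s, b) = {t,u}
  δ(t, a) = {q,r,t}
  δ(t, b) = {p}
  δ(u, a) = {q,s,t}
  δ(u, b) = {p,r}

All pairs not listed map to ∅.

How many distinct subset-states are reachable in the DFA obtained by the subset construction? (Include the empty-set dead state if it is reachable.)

Start state of the DFA: {p}.
{p} --a--> {p,t}  [new]
{p} --b--> {p,q,u}  [new]
{p,t} --a--> {p,q,r,t}  [new]
{p,t} --b--> {p,q,u}  [seen]
{p,q,u} --a--> {p,q,r,s,t,u}  [new]
{p,q,u} --b--> {p,q,r,s,t,u}  [seen]
{p,q,r,t} --a--> {p,q,r,t,u}  [new]
{p,q,r,t} --b--> {p,q,r,s,t,u}  [seen]
{p,q,r,s,t,u} --a--> {p,q,r,s,t,u}  [seen]
{p,q,r,s,t,u} --b--> {p,q,r,s,t,u}  [seen]
{p,q,r,t,u} --a--> {p,q,r,s,t,u}  [seen]
{p,q,r,t,u} --b--> {p,q,r,s,t,u}  [seen]
Reachable DFA states: {p}, {p,t}, {p,q,u}, {p,q,r,t}, {p,q,r,s,t,u}, {p,q,r,t,u}.

6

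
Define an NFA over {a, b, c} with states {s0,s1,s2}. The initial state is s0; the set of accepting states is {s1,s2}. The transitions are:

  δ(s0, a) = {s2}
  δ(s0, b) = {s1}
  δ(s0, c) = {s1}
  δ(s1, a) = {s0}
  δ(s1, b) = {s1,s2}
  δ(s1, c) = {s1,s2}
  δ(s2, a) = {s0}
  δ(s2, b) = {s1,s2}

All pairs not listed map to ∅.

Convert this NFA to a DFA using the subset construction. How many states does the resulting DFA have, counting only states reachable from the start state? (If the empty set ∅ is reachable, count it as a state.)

Start state of the DFA: {s0}.
{s0} --a--> {s2}  [new]
{s0} --b--> {s1}  [new]
{s0} --c--> {s1}  [seen]
{s2} --a--> {s0}  [seen]
{s2} --b--> {s1,s2}  [new]
{s2} --c--> ∅  [new]
{s1} --a--> {s0}  [seen]
{s1} --b--> {s1,s2}  [seen]
{s1} --c--> {s1,s2}  [seen]
{s1,s2} --a--> {s0}  [seen]
{s1,s2} --b--> {s1,s2}  [seen]
{s1,s2} --c--> {s1,s2}  [seen]
∅ --a--> ∅  [seen]
∅ --b--> ∅  [seen]
∅ --c--> ∅  [seen]
Reachable DFA states: {s0}, {s2}, {s1}, {s1,s2}, ∅.

5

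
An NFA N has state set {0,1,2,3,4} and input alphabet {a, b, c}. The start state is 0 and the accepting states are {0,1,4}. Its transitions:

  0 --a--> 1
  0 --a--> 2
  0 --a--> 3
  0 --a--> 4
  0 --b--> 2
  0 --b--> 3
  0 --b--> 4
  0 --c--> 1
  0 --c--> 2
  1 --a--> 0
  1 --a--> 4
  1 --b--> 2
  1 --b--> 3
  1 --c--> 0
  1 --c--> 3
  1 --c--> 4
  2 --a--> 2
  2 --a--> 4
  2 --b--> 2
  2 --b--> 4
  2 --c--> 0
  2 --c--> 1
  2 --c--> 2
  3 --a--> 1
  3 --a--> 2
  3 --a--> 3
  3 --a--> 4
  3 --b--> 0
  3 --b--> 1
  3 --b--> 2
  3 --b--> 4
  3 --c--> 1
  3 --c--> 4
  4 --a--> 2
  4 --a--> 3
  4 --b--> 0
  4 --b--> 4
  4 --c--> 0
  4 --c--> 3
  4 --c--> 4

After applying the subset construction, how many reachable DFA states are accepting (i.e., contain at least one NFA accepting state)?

8

Start state of the DFA: {0}.
{0} --a--> {1,2,3,4}  [new]
{0} --b--> {2,3,4}  [new]
{0} --c--> {1,2}  [new]
{1,2,3,4} --a--> {0,1,2,3,4}  [new]
{1,2,3,4} --b--> {0,1,2,3,4}  [seen]
{1,2,3,4} --c--> {0,1,2,3,4}  [seen]
{2,3,4} --a--> {1,2,3,4}  [seen]
{2,3,4} --b--> {0,1,2,4}  [new]
{2,3,4} --c--> {0,1,2,3,4}  [seen]
{1,2} --a--> {0,2,4}  [new]
{1,2} --b--> {2,3,4}  [seen]
{1,2} --c--> {0,1,2,3,4}  [seen]
{0,1,2,3,4} --a--> {0,1,2,3,4}  [seen]
{0,1,2,3,4} --b--> {0,1,2,3,4}  [seen]
{0,1,2,3,4} --c--> {0,1,2,3,4}  [seen]
{0,1,2,4} --a--> {0,1,2,3,4}  [seen]
{0,1,2,4} --b--> {0,2,3,4}  [new]
{0,1,2,4} --c--> {0,1,2,3,4}  [seen]
{0,2,4} --a--> {1,2,3,4}  [seen]
{0,2,4} --b--> {0,2,3,4}  [seen]
{0,2,4} --c--> {0,1,2,3,4}  [seen]
{0,2,3,4} --a--> {1,2,3,4}  [seen]
{0,2,3,4} --b--> {0,1,2,3,4}  [seen]
{0,2,3,4} --c--> {0,1,2,3,4}  [seen]
Reachable DFA states: {0}, {1,2,3,4}, {2,3,4}, {1,2}, {0,1,2,3,4}, {0,1,2,4}, {0,2,4}, {0,2,3,4}.
Accepting DFA states (contain an NFA accepting state): {0}, {1,2,3,4}, {2,3,4}, {1,2}, {0,1,2,3,4}, {0,1,2,4}, {0,2,4}, {0,2,3,4}.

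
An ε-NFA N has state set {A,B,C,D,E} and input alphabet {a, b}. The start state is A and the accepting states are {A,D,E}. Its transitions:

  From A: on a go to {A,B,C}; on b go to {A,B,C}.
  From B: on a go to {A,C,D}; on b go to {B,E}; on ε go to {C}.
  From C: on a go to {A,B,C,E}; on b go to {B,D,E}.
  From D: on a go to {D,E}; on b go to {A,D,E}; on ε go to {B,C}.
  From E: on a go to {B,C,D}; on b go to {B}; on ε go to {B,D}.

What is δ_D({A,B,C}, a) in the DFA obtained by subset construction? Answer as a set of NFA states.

δ(A,a) = {A,B,C}; δ(B,a) = {A,C,D}; δ(C,a) = {A,B,C,E}.
Union: {A,B,C,D,E}.

{A,B,C,D,E}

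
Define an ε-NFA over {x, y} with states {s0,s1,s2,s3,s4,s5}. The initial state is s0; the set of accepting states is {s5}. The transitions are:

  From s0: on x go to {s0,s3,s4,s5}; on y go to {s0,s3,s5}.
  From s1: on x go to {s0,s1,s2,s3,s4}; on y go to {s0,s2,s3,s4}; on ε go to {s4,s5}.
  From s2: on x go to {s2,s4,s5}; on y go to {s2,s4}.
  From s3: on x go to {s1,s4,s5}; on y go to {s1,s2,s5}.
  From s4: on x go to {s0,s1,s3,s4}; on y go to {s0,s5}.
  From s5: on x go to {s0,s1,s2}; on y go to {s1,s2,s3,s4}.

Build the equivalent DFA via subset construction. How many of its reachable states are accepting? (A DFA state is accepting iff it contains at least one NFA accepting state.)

Start state of the DFA: {s0} (ε-closure of the NFA start).
{s0} --x--> {s0,s3,s4,s5}  [new]
{s0} --y--> {s0,s3,s5}  [new]
{s0,s3,s4,s5} --x--> {s0,s1,s2,s3,s4,s5}  [new]
{s0,s3,s4,s5} --y--> {s0,s1,s2,s3,s4,s5}  [seen]
{s0,s3,s5} --x--> {s0,s1,s2,s3,s4,s5}  [seen]
{s0,s3,s5} --y--> {s0,s1,s2,s3,s4,s5}  [seen]
{s0,s1,s2,s3,s4,s5} --x--> {s0,s1,s2,s3,s4,s5}  [seen]
{s0,s1,s2,s3,s4,s5} --y--> {s0,s1,s2,s3,s4,s5}  [seen]
Reachable DFA states: {s0}, {s0,s3,s4,s5}, {s0,s3,s5}, {s0,s1,s2,s3,s4,s5}.
Accepting DFA states (contain an NFA accepting state): {s0,s3,s4,s5}, {s0,s3,s5}, {s0,s1,s2,s3,s4,s5}.

3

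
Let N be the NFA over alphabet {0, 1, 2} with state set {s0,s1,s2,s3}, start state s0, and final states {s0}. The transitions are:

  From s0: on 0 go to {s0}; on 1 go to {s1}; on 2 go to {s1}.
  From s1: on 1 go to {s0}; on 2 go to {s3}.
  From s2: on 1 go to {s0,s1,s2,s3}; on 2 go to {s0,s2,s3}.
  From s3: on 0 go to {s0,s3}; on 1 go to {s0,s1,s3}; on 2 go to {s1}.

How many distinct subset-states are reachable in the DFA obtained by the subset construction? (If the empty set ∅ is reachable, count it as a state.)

Start state of the DFA: {s0}.
{s0} --0--> {s0}  [seen]
{s0} --1--> {s1}  [new]
{s0} --2--> {s1}  [seen]
{s1} --0--> ∅  [new]
{s1} --1--> {s0}  [seen]
{s1} --2--> {s3}  [new]
∅ --0--> ∅  [seen]
∅ --1--> ∅  [seen]
∅ --2--> ∅  [seen]
{s3} --0--> {s0,s3}  [new]
{s3} --1--> {s0,s1,s3}  [new]
{s3} --2--> {s1}  [seen]
{s0,s3} --0--> {s0,s3}  [seen]
{s0,s3} --1--> {s0,s1,s3}  [seen]
{s0,s3} --2--> {s1}  [seen]
{s0,s1,s3} --0--> {s0,s3}  [seen]
{s0,s1,s3} --1--> {s0,s1,s3}  [seen]
{s0,s1,s3} --2--> {s1,s3}  [new]
{s1,s3} --0--> {s0,s3}  [seen]
{s1,s3} --1--> {s0,s1,s3}  [seen]
{s1,s3} --2--> {s1,s3}  [seen]
Reachable DFA states: {s0}, {s1}, ∅, {s3}, {s0,s3}, {s0,s1,s3}, {s1,s3}.

7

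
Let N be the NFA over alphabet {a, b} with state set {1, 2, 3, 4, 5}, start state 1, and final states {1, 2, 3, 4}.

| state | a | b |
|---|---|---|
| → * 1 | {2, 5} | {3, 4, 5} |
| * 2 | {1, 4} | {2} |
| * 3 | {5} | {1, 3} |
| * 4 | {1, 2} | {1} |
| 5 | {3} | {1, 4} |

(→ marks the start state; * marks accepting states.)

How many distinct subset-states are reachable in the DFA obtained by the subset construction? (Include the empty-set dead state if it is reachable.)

Start state of the DFA: {1}.
{1} --a--> {2, 5}  [new]
{1} --b--> {3, 4, 5}  [new]
{2, 5} --a--> {1, 3, 4}  [new]
{2, 5} --b--> {1, 2, 4}  [new]
{3, 4, 5} --a--> {1, 2, 3, 5}  [new]
{3, 4, 5} --b--> {1, 3, 4}  [seen]
{1, 3, 4} --a--> {1, 2, 5}  [new]
{1, 3, 4} --b--> {1, 3, 4, 5}  [new]
{1, 2, 4} --a--> {1, 2, 4, 5}  [new]
{1, 2, 4} --b--> {1, 2, 3, 4, 5}  [new]
{1, 2, 3, 5} --a--> {1, 2, 3, 4, 5}  [seen]
{1, 2, 3, 5} --b--> {1, 2, 3, 4, 5}  [seen]
{1, 2, 5} --a--> {1, 2, 3, 4, 5}  [seen]
{1, 2, 5} --b--> {1, 2, 3, 4, 5}  [seen]
{1, 3, 4, 5} --a--> {1, 2, 3, 5}  [seen]
{1, 3, 4, 5} --b--> {1, 3, 4, 5}  [seen]
{1, 2, 4, 5} --a--> {1, 2, 3, 4, 5}  [seen]
{1, 2, 4, 5} --b--> {1, 2, 3, 4, 5}  [seen]
{1, 2, 3, 4, 5} --a--> {1, 2, 3, 4, 5}  [seen]
{1, 2, 3, 4, 5} --b--> {1, 2, 3, 4, 5}  [seen]
Reachable DFA states: {1}, {2, 5}, {3, 4, 5}, {1, 3, 4}, {1, 2, 4}, {1, 2, 3, 5}, {1, 2, 5}, {1, 3, 4, 5}, {1, 2, 4, 5}, {1, 2, 3, 4, 5}.

10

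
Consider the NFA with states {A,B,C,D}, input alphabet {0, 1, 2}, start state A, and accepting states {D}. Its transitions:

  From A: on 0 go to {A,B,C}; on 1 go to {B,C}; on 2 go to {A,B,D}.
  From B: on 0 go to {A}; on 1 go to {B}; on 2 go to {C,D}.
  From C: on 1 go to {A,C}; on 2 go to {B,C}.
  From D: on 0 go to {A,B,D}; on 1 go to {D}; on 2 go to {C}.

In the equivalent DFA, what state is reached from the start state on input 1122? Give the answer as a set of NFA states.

{A,B,C,D}

Start: {A}.
δ(A,1) = {B,C}.
Union: {B,C}.
After 1: {B,C}.
δ(B,1) = {B}; δ(C,1) = {A,C}.
Union: {A,B,C}.
After 1: {A,B,C}.
δ(A,2) = {A,B,D}; δ(B,2) = {C,D}; δ(C,2) = {B,C}.
Union: {A,B,C,D}.
After 2: {A,B,C,D}.
δ(A,2) = {A,B,D}; δ(B,2) = {C,D}; δ(C,2) = {B,C}; δ(D,2) = {C}.
Union: {A,B,C,D}.
After 2: {A,B,C,D}.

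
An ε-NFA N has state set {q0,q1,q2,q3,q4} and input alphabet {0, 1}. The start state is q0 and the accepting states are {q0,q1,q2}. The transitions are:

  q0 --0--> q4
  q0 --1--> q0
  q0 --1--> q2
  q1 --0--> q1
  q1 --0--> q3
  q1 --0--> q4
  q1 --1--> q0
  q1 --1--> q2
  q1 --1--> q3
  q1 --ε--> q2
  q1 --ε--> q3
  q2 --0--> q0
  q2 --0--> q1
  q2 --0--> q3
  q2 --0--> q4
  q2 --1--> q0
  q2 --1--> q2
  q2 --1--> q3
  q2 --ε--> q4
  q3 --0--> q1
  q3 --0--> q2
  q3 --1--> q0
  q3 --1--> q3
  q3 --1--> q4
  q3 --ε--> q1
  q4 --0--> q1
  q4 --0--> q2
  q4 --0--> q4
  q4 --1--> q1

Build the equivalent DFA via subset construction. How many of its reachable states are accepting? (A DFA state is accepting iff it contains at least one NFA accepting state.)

4

Start state of the DFA: {q0} (ε-closure of the NFA start).
{q0} --0--> {q4}  [new]
{q0} --1--> {q0,q2,q4}  [new]
{q4} --0--> {q1,q2,q3,q4}  [new]
{q4} --1--> {q1,q2,q3,q4}  [seen]
{q0,q2,q4} --0--> {q0,q1,q2,q3,q4}  [new]
{q0,q2,q4} --1--> {q0,q1,q2,q3,q4}  [seen]
{q1,q2,q3,q4} --0--> {q0,q1,q2,q3,q4}  [seen]
{q1,q2,q3,q4} --1--> {q0,q1,q2,q3,q4}  [seen]
{q0,q1,q2,q3,q4} --0--> {q0,q1,q2,q3,q4}  [seen]
{q0,q1,q2,q3,q4} --1--> {q0,q1,q2,q3,q4}  [seen]
Reachable DFA states: {q0}, {q4}, {q0,q2,q4}, {q1,q2,q3,q4}, {q0,q1,q2,q3,q4}.
Accepting DFA states (contain an NFA accepting state): {q0}, {q0,q2,q4}, {q1,q2,q3,q4}, {q0,q1,q2,q3,q4}.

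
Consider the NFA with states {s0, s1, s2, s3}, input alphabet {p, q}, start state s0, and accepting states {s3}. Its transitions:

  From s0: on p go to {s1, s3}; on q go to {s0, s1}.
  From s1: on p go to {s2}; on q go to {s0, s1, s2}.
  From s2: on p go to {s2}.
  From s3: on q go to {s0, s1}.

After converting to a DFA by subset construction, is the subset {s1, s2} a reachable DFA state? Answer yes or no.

Start state of the DFA: {s0}.
{s0} --p--> {s1, s3}  [new]
{s0} --q--> {s0, s1}  [new]
{s1, s3} --p--> {s2}  [new]
{s1, s3} --q--> {s0, s1, s2}  [new]
{s0, s1} --p--> {s1, s2, s3}  [new]
{s0, s1} --q--> {s0, s1, s2}  [seen]
{s2} --p--> {s2}  [seen]
{s2} --q--> ∅  [new]
{s0, s1, s2} --p--> {s1, s2, s3}  [seen]
{s0, s1, s2} --q--> {s0, s1, s2}  [seen]
{s1, s2, s3} --p--> {s2}  [seen]
{s1, s2, s3} --q--> {s0, s1, s2}  [seen]
∅ --p--> ∅  [seen]
∅ --q--> ∅  [seen]
Reachable DFA states: {s0}, {s1, s3}, {s0, s1}, {s2}, {s0, s1, s2}, {s1, s2, s3}, ∅.
{s1, s2} is not among them.

no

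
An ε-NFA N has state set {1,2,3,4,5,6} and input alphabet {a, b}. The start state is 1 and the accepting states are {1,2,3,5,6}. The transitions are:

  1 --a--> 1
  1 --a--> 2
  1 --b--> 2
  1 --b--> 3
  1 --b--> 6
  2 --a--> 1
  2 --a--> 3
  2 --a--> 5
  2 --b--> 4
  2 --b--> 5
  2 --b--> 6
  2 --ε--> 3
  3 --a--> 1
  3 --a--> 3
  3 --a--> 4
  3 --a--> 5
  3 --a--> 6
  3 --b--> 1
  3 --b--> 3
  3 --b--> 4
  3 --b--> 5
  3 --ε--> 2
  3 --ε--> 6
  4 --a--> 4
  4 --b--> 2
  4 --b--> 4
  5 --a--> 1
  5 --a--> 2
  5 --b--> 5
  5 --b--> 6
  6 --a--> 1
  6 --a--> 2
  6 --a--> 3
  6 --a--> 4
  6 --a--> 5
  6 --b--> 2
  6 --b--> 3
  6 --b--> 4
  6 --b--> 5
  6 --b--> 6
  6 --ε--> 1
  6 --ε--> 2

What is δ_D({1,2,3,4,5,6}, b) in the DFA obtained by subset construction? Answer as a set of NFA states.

δ(1,b) = {2,3,6}; δ(2,b) = {4,5,6}; δ(3,b) = {1,3,4,5}; δ(4,b) = {2,4}; δ(5,b) = {5,6}; δ(6,b) = {2,3,4,5,6}.
Union: {1,2,3,4,5,6}.

{1,2,3,4,5,6}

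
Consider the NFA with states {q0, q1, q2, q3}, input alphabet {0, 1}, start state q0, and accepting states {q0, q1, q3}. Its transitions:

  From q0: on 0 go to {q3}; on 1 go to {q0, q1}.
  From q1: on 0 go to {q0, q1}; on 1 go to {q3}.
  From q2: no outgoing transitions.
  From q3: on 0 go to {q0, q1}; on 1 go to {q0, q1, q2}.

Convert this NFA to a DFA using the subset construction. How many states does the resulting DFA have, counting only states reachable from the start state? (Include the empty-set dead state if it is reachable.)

Start state of the DFA: {q0}.
{q0} --0--> {q3}  [new]
{q0} --1--> {q0, q1}  [new]
{q3} --0--> {q0, q1}  [seen]
{q3} --1--> {q0, q1, q2}  [new]
{q0, q1} --0--> {q0, q1, q3}  [new]
{q0, q1} --1--> {q0, q1, q3}  [seen]
{q0, q1, q2} --0--> {q0, q1, q3}  [seen]
{q0, q1, q2} --1--> {q0, q1, q3}  [seen]
{q0, q1, q3} --0--> {q0, q1, q3}  [seen]
{q0, q1, q3} --1--> {q0, q1, q2, q3}  [new]
{q0, q1, q2, q3} --0--> {q0, q1, q3}  [seen]
{q0, q1, q2, q3} --1--> {q0, q1, q2, q3}  [seen]
Reachable DFA states: {q0}, {q3}, {q0, q1}, {q0, q1, q2}, {q0, q1, q3}, {q0, q1, q2, q3}.

6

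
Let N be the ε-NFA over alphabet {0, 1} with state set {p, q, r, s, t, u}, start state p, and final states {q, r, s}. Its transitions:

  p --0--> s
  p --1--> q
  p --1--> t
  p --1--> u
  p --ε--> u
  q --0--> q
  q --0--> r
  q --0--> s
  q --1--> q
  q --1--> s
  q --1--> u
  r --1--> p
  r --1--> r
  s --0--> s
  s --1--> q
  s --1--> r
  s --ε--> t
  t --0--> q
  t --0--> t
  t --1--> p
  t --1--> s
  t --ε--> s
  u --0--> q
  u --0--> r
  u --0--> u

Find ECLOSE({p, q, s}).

Begin with {p, q, s}.
p →ε {u}; add u.
s →ε {t}; add t.
ε-closure = {p, q, s, t, u}.

{p, q, s, t, u}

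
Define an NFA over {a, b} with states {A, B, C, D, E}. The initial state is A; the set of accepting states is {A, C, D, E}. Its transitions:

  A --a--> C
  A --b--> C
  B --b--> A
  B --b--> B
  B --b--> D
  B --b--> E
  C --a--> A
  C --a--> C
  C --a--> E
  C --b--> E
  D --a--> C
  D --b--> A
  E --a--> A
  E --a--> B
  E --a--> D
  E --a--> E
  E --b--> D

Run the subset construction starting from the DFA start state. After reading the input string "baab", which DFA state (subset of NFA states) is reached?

{A, B, C, D, E}

Start: {A}.
δ(A,b) = {C}.
Union: {C}.
After b: {C}.
δ(C,a) = {A, C, E}.
Union: {A, C, E}.
After a: {A, C, E}.
δ(A,a) = {C}; δ(C,a) = {A, C, E}; δ(E,a) = {A, B, D, E}.
Union: {A, B, C, D, E}.
After a: {A, B, C, D, E}.
δ(A,b) = {C}; δ(B,b) = {A, B, D, E}; δ(C,b) = {E}; δ(D,b) = {A}; δ(E,b) = {D}.
Union: {A, B, C, D, E}.
After b: {A, B, C, D, E}.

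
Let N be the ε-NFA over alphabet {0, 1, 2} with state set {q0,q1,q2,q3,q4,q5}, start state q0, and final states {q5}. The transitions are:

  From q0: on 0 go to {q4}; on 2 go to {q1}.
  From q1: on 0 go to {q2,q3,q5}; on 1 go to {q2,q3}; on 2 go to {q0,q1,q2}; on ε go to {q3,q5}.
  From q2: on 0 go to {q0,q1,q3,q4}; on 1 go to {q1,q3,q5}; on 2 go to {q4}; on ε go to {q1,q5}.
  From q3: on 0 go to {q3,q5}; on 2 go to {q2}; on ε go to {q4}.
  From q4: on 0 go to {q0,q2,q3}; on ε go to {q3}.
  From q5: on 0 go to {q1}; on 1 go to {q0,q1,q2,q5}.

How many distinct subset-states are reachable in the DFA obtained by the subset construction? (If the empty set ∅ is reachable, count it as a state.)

Start state of the DFA: {q0} (ε-closure of the NFA start).
{q0} --0--> {q3,q4}  [new]
{q0} --1--> ∅  [new]
{q0} --2--> {q1,q3,q4,q5}  [new]
{q3,q4} --0--> {q0,q1,q2,q3,q4,q5}  [new]
{q3,q4} --1--> ∅  [seen]
{q3,q4} --2--> {q1,q2,q3,q4,q5}  [new]
∅ --0--> ∅  [seen]
∅ --1--> ∅  [seen]
∅ --2--> ∅  [seen]
{q1,q3,q4,q5} --0--> {q0,q1,q2,q3,q4,q5}  [seen]
{q1,q3,q4,q5} --1--> {q0,q1,q2,q3,q4,q5}  [seen]
{q1,q3,q4,q5} --2--> {q0,q1,q2,q3,q4,q5}  [seen]
{q0,q1,q2,q3,q4,q5} --0--> {q0,q1,q2,q3,q4,q5}  [seen]
{q0,q1,q2,q3,q4,q5} --1--> {q0,q1,q2,q3,q4,q5}  [seen]
{q0,q1,q2,q3,q4,q5} --2--> {q0,q1,q2,q3,q4,q5}  [seen]
{q1,q2,q3,q4,q5} --0--> {q0,q1,q2,q3,q4,q5}  [seen]
{q1,q2,q3,q4,q5} --1--> {q0,q1,q2,q3,q4,q5}  [seen]
{q1,q2,q3,q4,q5} --2--> {q0,q1,q2,q3,q4,q5}  [seen]
Reachable DFA states: {q0}, {q3,q4}, ∅, {q1,q3,q4,q5}, {q0,q1,q2,q3,q4,q5}, {q1,q2,q3,q4,q5}.

6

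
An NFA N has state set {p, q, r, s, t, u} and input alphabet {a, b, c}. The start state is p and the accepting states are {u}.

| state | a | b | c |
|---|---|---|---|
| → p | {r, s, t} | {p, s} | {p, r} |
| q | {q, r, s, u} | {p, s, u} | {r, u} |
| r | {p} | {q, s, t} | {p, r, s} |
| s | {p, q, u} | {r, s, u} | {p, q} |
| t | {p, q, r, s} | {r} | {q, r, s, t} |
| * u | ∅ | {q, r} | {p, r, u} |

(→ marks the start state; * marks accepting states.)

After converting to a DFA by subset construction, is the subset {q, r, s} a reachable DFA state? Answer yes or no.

Start state of the DFA: {p}.
{p} --a--> {r, s, t}  [new]
{p} --b--> {p, s}  [new]
{p} --c--> {p, r}  [new]
{r, s, t} --a--> {p, q, r, s, u}  [new]
{r, s, t} --b--> {q, r, s, t, u}  [new]
{r, s, t} --c--> {p, q, r, s, t}  [new]
{p, s} --a--> {p, q, r, s, t, u}  [new]
{p, s} --b--> {p, r, s, u}  [new]
{p, s} --c--> {p, q, r}  [new]
{p, r} --a--> {p, r, s, t}  [new]
{p, r} --b--> {p, q, s, t}  [new]
{p, r} --c--> {p, r, s}  [new]
{p, q, r, s, u} --a--> {p, q, r, s, t, u}  [seen]
{p, q, r, s, u} --b--> {p, q, r, s, t, u}  [seen]
{p, q, r, s, u} --c--> {p, q, r, s, u}  [seen]
{q, r, s, t, u} --a--> {p, q, r, s, u}  [seen]
{q, r, s, t, u} --b--> {p, q, r, s, t, u}  [seen]
{q, r, s, t, u} --c--> {p, q, r, s, t, u}  [seen]
{p, q, r, s, t} --a--> {p, q, r, s, t, u}  [seen]
{p, q, r, s, t} --b--> {p, q, r, s, t, u}  [seen]
{p, q, r, s, t} --c--> {p, q, r, s, t, u}  [seen]
{p, q, r, s, t, u} --a--> {p, q, r, s, t, u}  [seen]
{p, q, r, s, t, u} --b--> {p, q, r, s, t, u}  [seen]
{p, q, r, s, t, u} --c--> {p, q, r, s, t, u}  [seen]
{p, r, s, u} --a--> {p, q, r, s, t, u}  [seen]
{p, r, s, u} --b--> {p, q, r, s, t, u}  [seen]
{p, r, s, u} --c--> {p, q, r, s, u}  [seen]
{p, q, r} --a--> {p, q, r, s, t, u}  [seen]
{p, q, r} --b--> {p, q, s, t, u}  [new]
{p, q, r} --c--> {p, r, s, u}  [seen]
{p, r, s, t} --a--> {p, q, r, s, t, u}  [seen]
{p, r, s, t} --b--> {p, q, r, s, t, u}  [seen]
{p, r, s, t} --c--> {p, q, r, s, t}  [seen]
{p, q, s, t} --a--> {p, q, r, s, t, u}  [seen]
{p, q, s, t} --b--> {p, r, s, u}  [seen]
{p, q, s, t} --c--> {p, q, r, s, t, u}  [seen]
{p, r, s} --a--> {p, q, r, s, t, u}  [seen]
{p, r, s} --b--> {p, q, r, s, t, u}  [seen]
{p, r, s} --c--> {p, q, r, s}  [new]
{p, q, s, t, u} --a--> {p, q, r, s, t, u}  [seen]
{p, q, s, t, u} --b--> {p, q, r, s, u}  [seen]
{p, q, s, t, u} --c--> {p, q, r, s, t, u}  [seen]
{p, q, r, s} --a--> {p, q, r, s, t, u}  [seen]
{p, q, r, s} --b--> {p, q, r, s, t, u}  [seen]
{p, q, r, s} --c--> {p, q, r, s, u}  [seen]
Reachable DFA states: {p}, {r, s, t}, {p, s}, {p, r}, {p, q, r, s, u}, {q, r, s, t, u}, {p, q, r, s, t}, {p, q, r, s, t, u}, {p, r, s, u}, {p, q, r}, {p, r, s, t}, {p, q, s, t}, {p, r, s}, {p, q, s, t, u}, {p, q, r, s}.
{q, r, s} is not among them.

no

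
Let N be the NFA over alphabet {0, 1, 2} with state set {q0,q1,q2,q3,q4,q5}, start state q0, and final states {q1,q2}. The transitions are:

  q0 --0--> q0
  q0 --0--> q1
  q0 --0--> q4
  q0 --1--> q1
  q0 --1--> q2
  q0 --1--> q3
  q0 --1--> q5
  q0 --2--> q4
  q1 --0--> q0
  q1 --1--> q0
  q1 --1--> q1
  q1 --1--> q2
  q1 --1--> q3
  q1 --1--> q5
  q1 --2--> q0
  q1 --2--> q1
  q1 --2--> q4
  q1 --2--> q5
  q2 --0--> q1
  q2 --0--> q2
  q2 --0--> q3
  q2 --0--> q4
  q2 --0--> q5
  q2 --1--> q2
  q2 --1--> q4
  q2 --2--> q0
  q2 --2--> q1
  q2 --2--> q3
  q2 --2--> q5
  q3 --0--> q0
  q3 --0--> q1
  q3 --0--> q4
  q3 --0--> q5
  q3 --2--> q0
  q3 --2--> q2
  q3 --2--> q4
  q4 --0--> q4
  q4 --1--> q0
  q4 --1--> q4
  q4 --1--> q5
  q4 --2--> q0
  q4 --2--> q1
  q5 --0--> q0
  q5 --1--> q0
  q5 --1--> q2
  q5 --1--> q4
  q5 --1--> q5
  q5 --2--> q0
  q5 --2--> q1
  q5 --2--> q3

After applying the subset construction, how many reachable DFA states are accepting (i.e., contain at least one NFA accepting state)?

9

Start state of the DFA: {q0}.
{q0} --0--> {q0,q1,q4}  [new]
{q0} --1--> {q1,q2,q3,q5}  [new]
{q0} --2--> {q4}  [new]
{q0,q1,q4} --0--> {q0,q1,q4}  [seen]
{q0,q1,q4} --1--> {q0,q1,q2,q3,q4,q5}  [new]
{q0,q1,q4} --2--> {q0,q1,q4,q5}  [new]
{q1,q2,q3,q5} --0--> {q0,q1,q2,q3,q4,q5}  [seen]
{q1,q2,q3,q5} --1--> {q0,q1,q2,q3,q4,q5}  [seen]
{q1,q2,q3,q5} --2--> {q0,q1,q2,q3,q4,q5}  [seen]
{q4} --0--> {q4}  [seen]
{q4} --1--> {q0,q4,q5}  [new]
{q4} --2--> {q0,q1}  [new]
{q0,q1,q2,q3,q4,q5} --0--> {q0,q1,q2,q3,q4,q5}  [seen]
{q0,q1,q2,q3,q4,q5} --1--> {q0,q1,q2,q3,q4,q5}  [seen]
{q0,q1,q2,q3,q4,q5} --2--> {q0,q1,q2,q3,q4,q5}  [seen]
{q0,q1,q4,q5} --0--> {q0,q1,q4}  [seen]
{q0,q1,q4,q5} --1--> {q0,q1,q2,q3,q4,q5}  [seen]
{q0,q1,q4,q5} --2--> {q0,q1,q3,q4,q5}  [new]
{q0,q4,q5} --0--> {q0,q1,q4}  [seen]
{q0,q4,q5} --1--> {q0,q1,q2,q3,q4,q5}  [seen]
{q0,q4,q5} --2--> {q0,q1,q3,q4}  [new]
{q0,q1} --0--> {q0,q1,q4}  [seen]
{q0,q1} --1--> {q0,q1,q2,q3,q5}  [new]
{q0,q1} --2--> {q0,q1,q4,q5}  [seen]
{q0,q1,q3,q4,q5} --0--> {q0,q1,q4,q5}  [seen]
{q0,q1,q3,q4,q5} --1--> {q0,q1,q2,q3,q4,q5}  [seen]
{q0,q1,q3,q4,q5} --2--> {q0,q1,q2,q3,q4,q5}  [seen]
{q0,q1,q3,q4} --0--> {q0,q1,q4,q5}  [seen]
{q0,q1,q3,q4} --1--> {q0,q1,q2,q3,q4,q5}  [seen]
{q0,q1,q3,q4} --2--> {q0,q1,q2,q4,q5}  [new]
{q0,q1,q2,q3,q5} --0--> {q0,q1,q2,q3,q4,q5}  [seen]
{q0,q1,q2,q3,q5} --1--> {q0,q1,q2,q3,q4,q5}  [seen]
{q0,q1,q2,q3,q5} --2--> {q0,q1,q2,q3,q4,q5}  [seen]
{q0,q1,q2,q4,q5} --0--> {q0,q1,q2,q3,q4,q5}  [seen]
{q0,q1,q2,q4,q5} --1--> {q0,q1,q2,q3,q4,q5}  [seen]
{q0,q1,q2,q4,q5} --2--> {q0,q1,q3,q4,q5}  [seen]
Reachable DFA states: {q0}, {q0,q1,q4}, {q1,q2,q3,q5}, {q4}, {q0,q1,q2,q3,q4,q5}, {q0,q1,q4,q5}, {q0,q4,q5}, {q0,q1}, {q0,q1,q3,q4,q5}, {q0,q1,q3,q4}, {q0,q1,q2,q3,q5}, {q0,q1,q2,q4,q5}.
Accepting DFA states (contain an NFA accepting state): {q0,q1,q4}, {q1,q2,q3,q5}, {q0,q1,q2,q3,q4,q5}, {q0,q1,q4,q5}, {q0,q1}, {q0,q1,q3,q4,q5}, {q0,q1,q3,q4}, {q0,q1,q2,q3,q5}, {q0,q1,q2,q4,q5}.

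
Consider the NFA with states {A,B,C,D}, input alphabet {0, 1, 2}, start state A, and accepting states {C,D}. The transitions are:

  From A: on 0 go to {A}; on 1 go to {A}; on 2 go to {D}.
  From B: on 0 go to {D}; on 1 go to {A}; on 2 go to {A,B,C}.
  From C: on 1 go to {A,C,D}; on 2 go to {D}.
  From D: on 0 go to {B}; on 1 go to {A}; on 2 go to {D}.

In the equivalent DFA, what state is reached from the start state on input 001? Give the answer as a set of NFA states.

{A}

Start: {A}.
δ(A,0) = {A}.
Union: {A}.
After 0: {A}.
δ(A,0) = {A}.
Union: {A}.
After 0: {A}.
δ(A,1) = {A}.
Union: {A}.
After 1: {A}.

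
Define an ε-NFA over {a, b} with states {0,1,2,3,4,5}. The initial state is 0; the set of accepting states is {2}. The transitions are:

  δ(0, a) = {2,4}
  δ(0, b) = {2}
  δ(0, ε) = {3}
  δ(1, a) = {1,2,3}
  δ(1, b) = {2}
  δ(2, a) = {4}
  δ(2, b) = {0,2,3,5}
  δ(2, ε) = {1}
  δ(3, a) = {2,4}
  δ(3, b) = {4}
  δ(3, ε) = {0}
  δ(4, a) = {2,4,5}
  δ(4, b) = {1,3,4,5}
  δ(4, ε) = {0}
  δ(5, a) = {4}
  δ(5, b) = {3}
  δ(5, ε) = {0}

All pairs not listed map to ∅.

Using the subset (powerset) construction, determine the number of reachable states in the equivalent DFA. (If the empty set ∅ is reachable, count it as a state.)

Start state of the DFA: {0,3} (ε-closure of the NFA start).
{0,3} --a--> {0,1,2,3,4}  [new]
{0,3} --b--> {0,1,2,3,4}  [seen]
{0,1,2,3,4} --a--> {0,1,2,3,4,5}  [new]
{0,1,2,3,4} --b--> {0,1,2,3,4,5}  [seen]
{0,1,2,3,4,5} --a--> {0,1,2,3,4,5}  [seen]
{0,1,2,3,4,5} --b--> {0,1,2,3,4,5}  [seen]
Reachable DFA states: {0,3}, {0,1,2,3,4}, {0,1,2,3,4,5}.

3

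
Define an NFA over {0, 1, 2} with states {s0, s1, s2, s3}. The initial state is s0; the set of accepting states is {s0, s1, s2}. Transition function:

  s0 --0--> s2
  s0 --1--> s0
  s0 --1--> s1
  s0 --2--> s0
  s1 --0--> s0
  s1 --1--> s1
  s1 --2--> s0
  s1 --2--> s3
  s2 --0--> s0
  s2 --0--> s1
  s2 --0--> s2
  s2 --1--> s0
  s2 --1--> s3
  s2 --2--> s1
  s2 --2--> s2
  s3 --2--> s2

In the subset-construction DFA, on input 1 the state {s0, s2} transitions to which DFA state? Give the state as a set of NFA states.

{s0, s1, s3}

δ(s0,1) = {s0, s1}; δ(s2,1) = {s0, s3}.
Union: {s0, s1, s3}.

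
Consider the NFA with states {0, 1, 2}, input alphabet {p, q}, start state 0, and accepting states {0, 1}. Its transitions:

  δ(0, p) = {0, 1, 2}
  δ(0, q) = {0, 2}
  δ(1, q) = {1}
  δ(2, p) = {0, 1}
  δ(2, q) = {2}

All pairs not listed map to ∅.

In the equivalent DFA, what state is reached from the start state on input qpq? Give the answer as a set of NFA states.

{0, 1, 2}

Start: {0}.
δ(0,q) = {0, 2}.
Union: {0, 2}.
After q: {0, 2}.
δ(0,p) = {0, 1, 2}; δ(2,p) = {0, 1}.
Union: {0, 1, 2}.
After p: {0, 1, 2}.
δ(0,q) = {0, 2}; δ(1,q) = {1}; δ(2,q) = {2}.
Union: {0, 1, 2}.
After q: {0, 1, 2}.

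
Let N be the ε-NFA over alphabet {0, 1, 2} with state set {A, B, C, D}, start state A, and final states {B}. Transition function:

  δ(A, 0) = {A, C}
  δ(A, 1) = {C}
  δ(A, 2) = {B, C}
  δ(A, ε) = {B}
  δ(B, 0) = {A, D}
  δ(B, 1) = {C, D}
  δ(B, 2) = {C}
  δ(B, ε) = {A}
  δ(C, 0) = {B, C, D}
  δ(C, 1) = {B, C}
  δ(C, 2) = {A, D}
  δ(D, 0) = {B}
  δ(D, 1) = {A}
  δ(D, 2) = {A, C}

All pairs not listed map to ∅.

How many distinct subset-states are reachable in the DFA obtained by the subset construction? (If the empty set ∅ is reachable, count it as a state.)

4

Start state of the DFA: {A, B} (ε-closure of the NFA start).
{A, B} --0--> {A, B, C, D}  [new]
{A, B} --1--> {C, D}  [new]
{A, B} --2--> {A, B, C}  [new]
{A, B, C, D} --0--> {A, B, C, D}  [seen]
{A, B, C, D} --1--> {A, B, C, D}  [seen]
{A, B, C, D} --2--> {A, B, C, D}  [seen]
{C, D} --0--> {A, B, C, D}  [seen]
{C, D} --1--> {A, B, C}  [seen]
{C, D} --2--> {A, B, C, D}  [seen]
{A, B, C} --0--> {A, B, C, D}  [seen]
{A, B, C} --1--> {A, B, C, D}  [seen]
{A, B, C} --2--> {A, B, C, D}  [seen]
Reachable DFA states: {A, B}, {A, B, C, D}, {C, D}, {A, B, C}.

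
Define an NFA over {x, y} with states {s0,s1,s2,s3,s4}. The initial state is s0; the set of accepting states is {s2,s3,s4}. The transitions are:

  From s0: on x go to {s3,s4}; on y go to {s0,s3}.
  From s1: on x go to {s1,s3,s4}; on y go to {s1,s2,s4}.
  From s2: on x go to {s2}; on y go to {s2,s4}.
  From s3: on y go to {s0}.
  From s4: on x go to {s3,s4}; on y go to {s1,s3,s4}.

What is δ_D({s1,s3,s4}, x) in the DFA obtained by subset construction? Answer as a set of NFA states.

{s1,s3,s4}

δ(s1,x) = {s1,s3,s4}; δ(s3,x) = ∅; δ(s4,x) = {s3,s4}.
Union: {s1,s3,s4}.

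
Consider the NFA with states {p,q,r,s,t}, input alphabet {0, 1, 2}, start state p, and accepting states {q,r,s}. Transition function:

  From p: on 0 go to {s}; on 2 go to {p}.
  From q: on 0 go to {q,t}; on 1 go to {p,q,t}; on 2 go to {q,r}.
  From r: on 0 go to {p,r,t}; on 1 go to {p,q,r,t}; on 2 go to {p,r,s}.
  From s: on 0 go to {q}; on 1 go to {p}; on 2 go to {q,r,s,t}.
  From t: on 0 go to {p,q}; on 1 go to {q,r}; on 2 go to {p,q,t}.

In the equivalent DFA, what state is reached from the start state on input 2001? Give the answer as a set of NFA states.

{p,q,t}

Start: {p}.
δ(p,2) = {p}.
Union: {p}.
After 2: {p}.
δ(p,0) = {s}.
Union: {s}.
After 0: {s}.
δ(s,0) = {q}.
Union: {q}.
After 0: {q}.
δ(q,1) = {p,q,t}.
Union: {p,q,t}.
After 1: {p,q,t}.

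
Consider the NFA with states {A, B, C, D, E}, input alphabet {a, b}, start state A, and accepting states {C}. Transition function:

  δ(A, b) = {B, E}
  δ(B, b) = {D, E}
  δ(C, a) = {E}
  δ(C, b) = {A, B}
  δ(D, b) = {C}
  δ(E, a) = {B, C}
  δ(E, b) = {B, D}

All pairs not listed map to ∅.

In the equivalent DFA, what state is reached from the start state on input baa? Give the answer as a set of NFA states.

{E}

Start: {A}.
δ(A,b) = {B, E}.
Union: {B, E}.
After b: {B, E}.
δ(B,a) = ∅; δ(E,a) = {B, C}.
Union: {B, C}.
After a: {B, C}.
δ(B,a) = ∅; δ(C,a) = {E}.
Union: {E}.
After a: {E}.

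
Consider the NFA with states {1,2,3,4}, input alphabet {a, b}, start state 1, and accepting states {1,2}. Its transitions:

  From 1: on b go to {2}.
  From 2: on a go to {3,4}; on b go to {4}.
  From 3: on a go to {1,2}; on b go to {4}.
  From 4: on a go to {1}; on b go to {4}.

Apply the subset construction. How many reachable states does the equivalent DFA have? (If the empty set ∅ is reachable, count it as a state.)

Start state of the DFA: {1}.
{1} --a--> ∅  [new]
{1} --b--> {2}  [new]
∅ --a--> ∅  [seen]
∅ --b--> ∅  [seen]
{2} --a--> {3,4}  [new]
{2} --b--> {4}  [new]
{3,4} --a--> {1,2}  [new]
{3,4} --b--> {4}  [seen]
{4} --a--> {1}  [seen]
{4} --b--> {4}  [seen]
{1,2} --a--> {3,4}  [seen]
{1,2} --b--> {2,4}  [new]
{2,4} --a--> {1,3,4}  [new]
{2,4} --b--> {4}  [seen]
{1,3,4} --a--> {1,2}  [seen]
{1,3,4} --b--> {2,4}  [seen]
Reachable DFA states: {1}, ∅, {2}, {3,4}, {4}, {1,2}, {2,4}, {1,3,4}.

8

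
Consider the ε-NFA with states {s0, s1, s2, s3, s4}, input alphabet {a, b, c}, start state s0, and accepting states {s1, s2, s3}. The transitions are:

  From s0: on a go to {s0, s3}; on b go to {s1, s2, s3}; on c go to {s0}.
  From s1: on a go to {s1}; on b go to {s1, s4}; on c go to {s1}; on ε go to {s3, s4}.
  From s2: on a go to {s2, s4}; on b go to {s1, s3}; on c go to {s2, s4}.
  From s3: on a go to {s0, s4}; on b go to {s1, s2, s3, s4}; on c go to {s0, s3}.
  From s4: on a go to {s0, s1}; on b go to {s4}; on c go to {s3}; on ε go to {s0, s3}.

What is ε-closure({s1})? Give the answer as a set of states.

Begin with {s1}.
s1 →ε {s3, s4}; add s3, s4.
s4 →ε {s0, s3}; add s0.
ε-closure = {s0, s1, s3, s4}.

{s0, s1, s3, s4}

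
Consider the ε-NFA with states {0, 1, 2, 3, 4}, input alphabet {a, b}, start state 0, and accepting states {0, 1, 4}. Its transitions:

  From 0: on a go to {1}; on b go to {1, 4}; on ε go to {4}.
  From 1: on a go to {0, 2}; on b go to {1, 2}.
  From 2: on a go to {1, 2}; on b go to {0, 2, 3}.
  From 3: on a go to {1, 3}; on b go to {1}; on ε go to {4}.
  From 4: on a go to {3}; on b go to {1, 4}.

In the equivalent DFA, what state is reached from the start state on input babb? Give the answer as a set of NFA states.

{0, 1, 2, 3, 4}

Start: {0, 4}.
δ(0,b) = {1, 4}; δ(4,b) = {1, 4}.
Union: {1, 4}.
After b: {1, 4}.
δ(1,a) = {0, 2}; δ(4,a) = {3}.
Union: {0, 2, 3}.
ε-closure gives {0, 2, 3, 4}.
After a: {0, 2, 3, 4}.
δ(0,b) = {1, 4}; δ(2,b) = {0, 2, 3}; δ(3,b) = {1}; δ(4,b) = {1, 4}.
Union: {0, 1, 2, 3, 4}.
After b: {0, 1, 2, 3, 4}.
δ(0,b) = {1, 4}; δ(1,b) = {1, 2}; δ(2,b) = {0, 2, 3}; δ(3,b) = {1}; δ(4,b) = {1, 4}.
Union: {0, 1, 2, 3, 4}.
After b: {0, 1, 2, 3, 4}.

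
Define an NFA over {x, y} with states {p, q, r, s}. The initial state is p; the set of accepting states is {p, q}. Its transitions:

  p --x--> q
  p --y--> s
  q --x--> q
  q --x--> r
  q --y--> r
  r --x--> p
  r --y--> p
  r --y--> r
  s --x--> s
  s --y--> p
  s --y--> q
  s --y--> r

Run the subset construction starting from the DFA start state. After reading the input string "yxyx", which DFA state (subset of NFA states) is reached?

Start: {p}.
δ(p,y) = {s}.
Union: {s}.
After y: {s}.
δ(s,x) = {s}.
Union: {s}.
After x: {s}.
δ(s,y) = {p, q, r}.
Union: {p, q, r}.
After y: {p, q, r}.
δ(p,x) = {q}; δ(q,x) = {q, r}; δ(r,x) = {p}.
Union: {p, q, r}.
After x: {p, q, r}.

{p, q, r}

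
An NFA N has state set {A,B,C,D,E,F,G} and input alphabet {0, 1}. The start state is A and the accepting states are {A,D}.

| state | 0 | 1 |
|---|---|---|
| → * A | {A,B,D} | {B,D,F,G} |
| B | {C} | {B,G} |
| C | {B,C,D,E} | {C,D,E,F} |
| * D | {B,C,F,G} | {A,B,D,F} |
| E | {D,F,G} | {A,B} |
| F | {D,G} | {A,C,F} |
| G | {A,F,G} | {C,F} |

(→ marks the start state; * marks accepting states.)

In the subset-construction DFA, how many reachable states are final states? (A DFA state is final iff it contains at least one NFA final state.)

6

Start state of the DFA: {A}.
{A} --0--> {A,B,D}  [new]
{A} --1--> {B,D,F,G}  [new]
{A,B,D} --0--> {A,B,C,D,F,G}  [new]
{A,B,D} --1--> {A,B,D,F,G}  [new]
{B,D,F,G} --0--> {A,B,C,D,F,G}  [seen]
{B,D,F,G} --1--> {A,B,C,D,F,G}  [seen]
{A,B,C,D,F,G} --0--> {A,B,C,D,E,F,G}  [new]
{A,B,C,D,F,G} --1--> {A,B,C,D,E,F,G}  [seen]
{A,B,D,F,G} --0--> {A,B,C,D,F,G}  [seen]
{A,B,D,F,G} --1--> {A,B,C,D,F,G}  [seen]
{A,B,C,D,E,F,G} --0--> {A,B,C,D,E,F,G}  [seen]
{A,B,C,D,E,F,G} --1--> {A,B,C,D,E,F,G}  [seen]
Reachable DFA states: {A}, {A,B,D}, {B,D,F,G}, {A,B,C,D,F,G}, {A,B,D,F,G}, {A,B,C,D,E,F,G}.
Accepting DFA states (contain an NFA accepting state): {A}, {A,B,D}, {B,D,F,G}, {A,B,C,D,F,G}, {A,B,D,F,G}, {A,B,C,D,E,F,G}.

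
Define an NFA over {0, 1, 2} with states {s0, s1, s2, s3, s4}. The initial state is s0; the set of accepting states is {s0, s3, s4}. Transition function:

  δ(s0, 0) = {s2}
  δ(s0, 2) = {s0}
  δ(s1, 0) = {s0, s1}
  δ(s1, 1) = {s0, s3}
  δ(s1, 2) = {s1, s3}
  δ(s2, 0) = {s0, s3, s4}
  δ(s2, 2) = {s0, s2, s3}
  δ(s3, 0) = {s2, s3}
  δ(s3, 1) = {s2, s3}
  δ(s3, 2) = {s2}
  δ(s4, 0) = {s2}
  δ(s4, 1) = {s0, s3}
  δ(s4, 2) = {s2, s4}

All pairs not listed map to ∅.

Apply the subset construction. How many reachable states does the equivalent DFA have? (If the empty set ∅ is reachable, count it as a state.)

Start state of the DFA: {s0}.
{s0} --0--> {s2}  [new]
{s0} --1--> ∅  [new]
{s0} --2--> {s0}  [seen]
{s2} --0--> {s0, s3, s4}  [new]
{s2} --1--> ∅  [seen]
{s2} --2--> {s0, s2, s3}  [new]
∅ --0--> ∅  [seen]
∅ --1--> ∅  [seen]
∅ --2--> ∅  [seen]
{s0, s3, s4} --0--> {s2, s3}  [new]
{s0, s3, s4} --1--> {s0, s2, s3}  [seen]
{s0, s3, s4} --2--> {s0, s2, s4}  [new]
{s0, s2, s3} --0--> {s0, s2, s3, s4}  [new]
{s0, s2, s3} --1--> {s2, s3}  [seen]
{s0, s2, s3} --2--> {s0, s2, s3}  [seen]
{s2, s3} --0--> {s0, s2, s3, s4}  [seen]
{s2, s3} --1--> {s2, s3}  [seen]
{s2, s3} --2--> {s0, s2, s3}  [seen]
{s0, s2, s4} --0--> {s0, s2, s3, s4}  [seen]
{s0, s2, s4} --1--> {s0, s3}  [new]
{s0, s2, s4} --2--> {s0, s2, s3, s4}  [seen]
{s0, s2, s3, s4} --0--> {s0, s2, s3, s4}  [seen]
{s0, s2, s3, s4} --1--> {s0, s2, s3}  [seen]
{s0, s2, s3, s4} --2--> {s0, s2, s3, s4}  [seen]
{s0, s3} --0--> {s2, s3}  [seen]
{s0, s3} --1--> {s2, s3}  [seen]
{s0, s3} --2--> {s0, s2}  [new]
{s0, s2} --0--> {s0, s2, s3, s4}  [seen]
{s0, s2} --1--> ∅  [seen]
{s0, s2} --2--> {s0, s2, s3}  [seen]
Reachable DFA states: {s0}, {s2}, ∅, {s0, s3, s4}, {s0, s2, s3}, {s2, s3}, {s0, s2, s4}, {s0, s2, s3, s4}, {s0, s3}, {s0, s2}.

10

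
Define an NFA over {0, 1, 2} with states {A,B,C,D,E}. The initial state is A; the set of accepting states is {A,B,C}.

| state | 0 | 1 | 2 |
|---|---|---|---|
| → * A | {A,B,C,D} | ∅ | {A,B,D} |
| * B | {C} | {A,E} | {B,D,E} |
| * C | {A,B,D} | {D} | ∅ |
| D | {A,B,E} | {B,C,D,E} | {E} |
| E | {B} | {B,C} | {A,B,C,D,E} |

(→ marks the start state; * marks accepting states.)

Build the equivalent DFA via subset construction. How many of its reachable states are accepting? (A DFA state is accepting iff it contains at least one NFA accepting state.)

5

Start state of the DFA: {A}.
{A} --0--> {A,B,C,D}  [new]
{A} --1--> ∅  [new]
{A} --2--> {A,B,D}  [new]
{A,B,C,D} --0--> {A,B,C,D,E}  [new]
{A,B,C,D} --1--> {A,B,C,D,E}  [seen]
{A,B,C,D} --2--> {A,B,D,E}  [new]
∅ --0--> ∅  [seen]
∅ --1--> ∅  [seen]
∅ --2--> ∅  [seen]
{A,B,D} --0--> {A,B,C,D,E}  [seen]
{A,B,D} --1--> {A,B,C,D,E}  [seen]
{A,B,D} --2--> {A,B,D,E}  [seen]
{A,B,C,D,E} --0--> {A,B,C,D,E}  [seen]
{A,B,C,D,E} --1--> {A,B,C,D,E}  [seen]
{A,B,C,D,E} --2--> {A,B,C,D,E}  [seen]
{A,B,D,E} --0--> {A,B,C,D,E}  [seen]
{A,B,D,E} --1--> {A,B,C,D,E}  [seen]
{A,B,D,E} --2--> {A,B,C,D,E}  [seen]
Reachable DFA states: {A}, {A,B,C,D}, ∅, {A,B,D}, {A,B,C,D,E}, {A,B,D,E}.
Accepting DFA states (contain an NFA accepting state): {A}, {A,B,C,D}, {A,B,D}, {A,B,C,D,E}, {A,B,D,E}.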